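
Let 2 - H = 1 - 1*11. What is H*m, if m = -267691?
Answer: -3212292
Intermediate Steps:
H = 12 (H = 2 - (1 - 1*11) = 2 - (1 - 11) = 2 - 1*(-10) = 2 + 10 = 12)
H*m = 12*(-267691) = -3212292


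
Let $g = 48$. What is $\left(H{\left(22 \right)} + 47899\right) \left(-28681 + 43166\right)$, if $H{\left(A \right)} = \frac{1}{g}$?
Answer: $\frac{33303231205}{48} \approx 6.9382 \cdot 10^{8}$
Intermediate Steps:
$H{\left(A \right)} = \frac{1}{48}$
$\left(H{\left(22 \right)} + 47899\right) \left(-28681 + 43166\right) = \left(\frac{1}{48} + 47899\right) \left(-28681 + 43166\right) = \frac{2299153}{48} \cdot 14485 = \frac{33303231205}{48}$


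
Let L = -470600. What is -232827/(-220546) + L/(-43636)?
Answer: 28487146643/2405936314 ≈ 11.840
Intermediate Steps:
-232827/(-220546) + L/(-43636) = -232827/(-220546) - 470600/(-43636) = -232827*(-1/220546) - 470600*(-1/43636) = 232827/220546 + 117650/10909 = 28487146643/2405936314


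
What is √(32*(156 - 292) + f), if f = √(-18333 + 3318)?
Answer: √(-4352 + I*√15015) ≈ 0.9286 + 65.976*I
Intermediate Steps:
f = I*√15015 (f = √(-15015) = I*√15015 ≈ 122.54*I)
√(32*(156 - 292) + f) = √(32*(156 - 292) + I*√15015) = √(32*(-136) + I*√15015) = √(-4352 + I*√15015)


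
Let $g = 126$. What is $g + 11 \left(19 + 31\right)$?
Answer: $676$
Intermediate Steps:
$g + 11 \left(19 + 31\right) = 126 + 11 \left(19 + 31\right) = 126 + 11 \cdot 50 = 126 + 550 = 676$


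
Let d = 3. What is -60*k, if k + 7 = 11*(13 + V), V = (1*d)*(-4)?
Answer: -240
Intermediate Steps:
V = -12 (V = (1*3)*(-4) = 3*(-4) = -12)
k = 4 (k = -7 + 11*(13 - 12) = -7 + 11*1 = -7 + 11 = 4)
-60*k = -60*4 = -240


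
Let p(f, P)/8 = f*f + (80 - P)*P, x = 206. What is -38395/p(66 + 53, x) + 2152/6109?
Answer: 12503365/16469864 ≈ 0.75917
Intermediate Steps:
p(f, P) = 8*f² + 8*P*(80 - P) (p(f, P) = 8*(f*f + (80 - P)*P) = 8*(f² + P*(80 - P)) = 8*f² + 8*P*(80 - P))
-38395/p(66 + 53, x) + 2152/6109 = -38395/(-8*206² + 8*(66 + 53)² + 640*206) + 2152/6109 = -38395/(-8*42436 + 8*119² + 131840) + 2152*(1/6109) = -38395/(-339488 + 8*14161 + 131840) + 2152/6109 = -38395/(-339488 + 113288 + 131840) + 2152/6109 = -38395/(-94360) + 2152/6109 = -38395*(-1/94360) + 2152/6109 = 1097/2696 + 2152/6109 = 12503365/16469864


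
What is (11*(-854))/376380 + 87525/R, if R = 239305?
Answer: 3069462833/9006961590 ≈ 0.34079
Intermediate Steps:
(11*(-854))/376380 + 87525/R = (11*(-854))/376380 + 87525/239305 = -9394*1/376380 + 87525*(1/239305) = -4697/188190 + 17505/47861 = 3069462833/9006961590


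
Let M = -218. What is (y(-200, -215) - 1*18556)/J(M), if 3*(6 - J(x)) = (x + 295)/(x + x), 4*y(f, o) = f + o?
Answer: -24406953/7925 ≈ -3079.7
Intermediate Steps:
y(f, o) = f/4 + o/4 (y(f, o) = (f + o)/4 = f/4 + o/4)
J(x) = 6 - (295 + x)/(6*x) (J(x) = 6 - (x + 295)/(3*(x + x)) = 6 - (295 + x)/(3*(2*x)) = 6 - (295 + x)*1/(2*x)/3 = 6 - (295 + x)/(6*x))
(y(-200, -215) - 1*18556)/J(M) = (((1/4)*(-200) + (1/4)*(-215)) - 1*18556)/(((5/6)*(-59 + 7*(-218))/(-218))) = ((-50 - 215/4) - 18556)/(((5/6)*(-1/218)*(-59 - 1526))) = (-415/4 - 18556)/(((5/6)*(-1/218)*(-1585))) = -74639/(4*7925/1308) = -74639/4*1308/7925 = -24406953/7925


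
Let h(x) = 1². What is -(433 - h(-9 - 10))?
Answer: -432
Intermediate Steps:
h(x) = 1
-(433 - h(-9 - 10)) = -(433 - 1*1) = -(433 - 1) = -1*432 = -432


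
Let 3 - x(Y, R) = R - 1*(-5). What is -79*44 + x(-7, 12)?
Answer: -3490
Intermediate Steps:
x(Y, R) = -2 - R (x(Y, R) = 3 - (R - 1*(-5)) = 3 - (R + 5) = 3 - (5 + R) = 3 + (-5 - R) = -2 - R)
-79*44 + x(-7, 12) = -79*44 + (-2 - 1*12) = -3476 + (-2 - 12) = -3476 - 14 = -3490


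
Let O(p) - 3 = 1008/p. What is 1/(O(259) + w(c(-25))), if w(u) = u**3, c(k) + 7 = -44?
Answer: -37/4907832 ≈ -7.5390e-6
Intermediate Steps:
c(k) = -51 (c(k) = -7 - 44 = -51)
O(p) = 3 + 1008/p
1/(O(259) + w(c(-25))) = 1/((3 + 1008/259) + (-51)**3) = 1/((3 + 1008*(1/259)) - 132651) = 1/((3 + 144/37) - 132651) = 1/(255/37 - 132651) = 1/(-4907832/37) = -37/4907832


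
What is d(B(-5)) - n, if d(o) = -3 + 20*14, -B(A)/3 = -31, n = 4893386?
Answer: -4893109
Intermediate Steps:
B(A) = 93 (B(A) = -3*(-31) = 93)
d(o) = 277 (d(o) = -3 + 280 = 277)
d(B(-5)) - n = 277 - 1*4893386 = 277 - 4893386 = -4893109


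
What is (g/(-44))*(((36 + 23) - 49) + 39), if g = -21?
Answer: 1029/44 ≈ 23.386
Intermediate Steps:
(g/(-44))*(((36 + 23) - 49) + 39) = (-21/(-44))*(((36 + 23) - 49) + 39) = (-21*(-1/44))*((59 - 49) + 39) = 21*(10 + 39)/44 = (21/44)*49 = 1029/44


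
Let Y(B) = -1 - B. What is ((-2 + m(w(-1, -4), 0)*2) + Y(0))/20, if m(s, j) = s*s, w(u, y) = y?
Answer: 29/20 ≈ 1.4500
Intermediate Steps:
m(s, j) = s²
((-2 + m(w(-1, -4), 0)*2) + Y(0))/20 = ((-2 + (-4)²*2) + (-1 - 1*0))/20 = ((-2 + 16*2) + (-1 + 0))/20 = ((-2 + 32) - 1)/20 = (30 - 1)/20 = (1/20)*29 = 29/20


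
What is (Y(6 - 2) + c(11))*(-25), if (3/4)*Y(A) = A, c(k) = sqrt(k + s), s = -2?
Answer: -625/3 ≈ -208.33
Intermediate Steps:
c(k) = sqrt(-2 + k) (c(k) = sqrt(k - 2) = sqrt(-2 + k))
Y(A) = 4*A/3
(Y(6 - 2) + c(11))*(-25) = (4*(6 - 2)/3 + sqrt(-2 + 11))*(-25) = ((4/3)*4 + sqrt(9))*(-25) = (16/3 + 3)*(-25) = (25/3)*(-25) = -625/3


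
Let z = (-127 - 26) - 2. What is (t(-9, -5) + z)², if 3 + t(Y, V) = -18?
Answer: 30976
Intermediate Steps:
t(Y, V) = -21 (t(Y, V) = -3 - 18 = -21)
z = -155 (z = -153 - 2 = -155)
(t(-9, -5) + z)² = (-21 - 155)² = (-176)² = 30976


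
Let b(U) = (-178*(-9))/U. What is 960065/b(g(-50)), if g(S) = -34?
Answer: -16321105/801 ≈ -20376.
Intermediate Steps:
b(U) = 1602/U
960065/b(g(-50)) = 960065/((1602/(-34))) = 960065/((1602*(-1/34))) = 960065/(-801/17) = 960065*(-17/801) = -16321105/801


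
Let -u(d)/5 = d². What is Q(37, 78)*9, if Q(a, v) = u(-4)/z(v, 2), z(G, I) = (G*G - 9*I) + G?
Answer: -15/128 ≈ -0.11719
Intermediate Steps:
z(G, I) = G + G² - 9*I (z(G, I) = (G² - 9*I) + G = G + G² - 9*I)
u(d) = -5*d²
Q(a, v) = -80/(-18 + v + v²) (Q(a, v) = (-5*(-4)²)/(v + v² - 9*2) = (-5*16)/(v + v² - 18) = -80/(-18 + v + v²))
Q(37, 78)*9 = -80/(-18 + 78 + 78²)*9 = -80/(-18 + 78 + 6084)*9 = -80/6144*9 = -80*1/6144*9 = -5/384*9 = -15/128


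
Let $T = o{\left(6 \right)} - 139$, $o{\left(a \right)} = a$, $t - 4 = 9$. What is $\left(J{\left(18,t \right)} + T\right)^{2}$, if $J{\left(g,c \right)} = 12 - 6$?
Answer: $16129$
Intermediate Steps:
$t = 13$ ($t = 4 + 9 = 13$)
$J{\left(g,c \right)} = 6$
$T = -133$ ($T = 6 - 139 = -133$)
$\left(J{\left(18,t \right)} + T\right)^{2} = \left(6 - 133\right)^{2} = \left(-127\right)^{2} = 16129$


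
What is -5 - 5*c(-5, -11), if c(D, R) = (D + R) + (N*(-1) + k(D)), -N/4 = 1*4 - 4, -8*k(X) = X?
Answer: 575/8 ≈ 71.875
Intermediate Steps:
k(X) = -X/8
N = 0 (N = -4*(1*4 - 4) = -4*(4 - 4) = -4*0 = 0)
c(D, R) = R + 7*D/8 (c(D, R) = (D + R) + (0*(-1) - D/8) = (D + R) + (0 - D/8) = (D + R) - D/8 = R + 7*D/8)
-5 - 5*c(-5, -11) = -5 - 5*(-11 + (7/8)*(-5)) = -5 - 5*(-11 - 35/8) = -5 - 5*(-123/8) = -5 + 615/8 = 575/8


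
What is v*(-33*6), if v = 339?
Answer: -67122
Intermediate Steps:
v*(-33*6) = 339*(-33*6) = 339*(-198) = -67122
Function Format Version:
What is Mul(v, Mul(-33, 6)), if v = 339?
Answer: -67122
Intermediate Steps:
Mul(v, Mul(-33, 6)) = Mul(339, Mul(-33, 6)) = Mul(339, -198) = -67122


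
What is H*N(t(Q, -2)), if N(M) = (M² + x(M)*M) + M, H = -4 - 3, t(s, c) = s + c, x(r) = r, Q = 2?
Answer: 0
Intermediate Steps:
t(s, c) = c + s
H = -7
N(M) = M + 2*M² (N(M) = (M² + M*M) + M = (M² + M²) + M = 2*M² + M = M + 2*M²)
H*N(t(Q, -2)) = -7*(-2 + 2)*(1 + 2*(-2 + 2)) = -0*(1 + 2*0) = -0*(1 + 0) = -0 = -7*0 = 0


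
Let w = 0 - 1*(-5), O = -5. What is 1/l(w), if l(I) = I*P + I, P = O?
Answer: -1/20 ≈ -0.050000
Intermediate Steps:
w = 5 (w = 0 + 5 = 5)
P = -5
l(I) = -4*I (l(I) = I*(-5) + I = -5*I + I = -4*I)
1/l(w) = 1/(-4*5) = 1/(-20) = -1/20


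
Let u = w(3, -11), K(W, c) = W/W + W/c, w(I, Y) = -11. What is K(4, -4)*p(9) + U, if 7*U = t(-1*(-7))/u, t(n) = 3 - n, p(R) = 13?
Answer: 4/77 ≈ 0.051948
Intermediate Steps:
K(W, c) = 1 + W/c
u = -11
U = 4/77 (U = ((3 - (-1)*(-7))/(-11))/7 = ((3 - 1*7)*(-1/11))/7 = ((3 - 7)*(-1/11))/7 = (-4*(-1/11))/7 = (1/7)*(4/11) = 4/77 ≈ 0.051948)
K(4, -4)*p(9) + U = ((4 - 4)/(-4))*13 + 4/77 = -1/4*0*13 + 4/77 = 0*13 + 4/77 = 0 + 4/77 = 4/77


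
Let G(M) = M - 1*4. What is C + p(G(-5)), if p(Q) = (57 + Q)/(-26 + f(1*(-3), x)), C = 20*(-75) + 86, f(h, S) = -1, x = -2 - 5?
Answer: -12742/9 ≈ -1415.8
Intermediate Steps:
x = -7
G(M) = -4 + M (G(M) = M - 4 = -4 + M)
C = -1414 (C = -1500 + 86 = -1414)
p(Q) = -19/9 - Q/27 (p(Q) = (57 + Q)/(-26 - 1) = (57 + Q)/(-27) = (57 + Q)*(-1/27) = -19/9 - Q/27)
C + p(G(-5)) = -1414 + (-19/9 - (-4 - 5)/27) = -1414 + (-19/9 - 1/27*(-9)) = -1414 + (-19/9 + ⅓) = -1414 - 16/9 = -12742/9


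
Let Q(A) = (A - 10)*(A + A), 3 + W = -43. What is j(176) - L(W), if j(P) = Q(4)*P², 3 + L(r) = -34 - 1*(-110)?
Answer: -1486921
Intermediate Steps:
W = -46 (W = -3 - 43 = -46)
L(r) = 73 (L(r) = -3 + (-34 - 1*(-110)) = -3 + (-34 + 110) = -3 + 76 = 73)
Q(A) = 2*A*(-10 + A) (Q(A) = (-10 + A)*(2*A) = 2*A*(-10 + A))
j(P) = -48*P² (j(P) = (2*4*(-10 + 4))*P² = (2*4*(-6))*P² = -48*P²)
j(176) - L(W) = -48*176² - 1*73 = -48*30976 - 73 = -1486848 - 73 = -1486921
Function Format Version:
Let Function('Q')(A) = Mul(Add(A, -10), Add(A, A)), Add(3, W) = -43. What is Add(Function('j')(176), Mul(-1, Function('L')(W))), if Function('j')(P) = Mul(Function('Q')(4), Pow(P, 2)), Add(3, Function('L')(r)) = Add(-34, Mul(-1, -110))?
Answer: -1486921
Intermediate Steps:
W = -46 (W = Add(-3, -43) = -46)
Function('L')(r) = 73 (Function('L')(r) = Add(-3, Add(-34, Mul(-1, -110))) = Add(-3, Add(-34, 110)) = Add(-3, 76) = 73)
Function('Q')(A) = Mul(2, A, Add(-10, A)) (Function('Q')(A) = Mul(Add(-10, A), Mul(2, A)) = Mul(2, A, Add(-10, A)))
Function('j')(P) = Mul(-48, Pow(P, 2)) (Function('j')(P) = Mul(Mul(2, 4, Add(-10, 4)), Pow(P, 2)) = Mul(Mul(2, 4, -6), Pow(P, 2)) = Mul(-48, Pow(P, 2)))
Add(Function('j')(176), Mul(-1, Function('L')(W))) = Add(Mul(-48, Pow(176, 2)), Mul(-1, 73)) = Add(Mul(-48, 30976), -73) = Add(-1486848, -73) = -1486921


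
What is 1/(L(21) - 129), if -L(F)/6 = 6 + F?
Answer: -1/291 ≈ -0.0034364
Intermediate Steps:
L(F) = -36 - 6*F (L(F) = -6*(6 + F) = -36 - 6*F)
1/(L(21) - 129) = 1/((-36 - 6*21) - 129) = 1/((-36 - 126) - 129) = 1/(-162 - 129) = 1/(-291) = -1/291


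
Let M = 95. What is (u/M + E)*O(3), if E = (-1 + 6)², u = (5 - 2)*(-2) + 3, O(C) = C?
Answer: 7116/95 ≈ 74.905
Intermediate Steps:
u = -3 (u = 3*(-2) + 3 = -6 + 3 = -3)
E = 25 (E = 5² = 25)
(u/M + E)*O(3) = (-3/95 + 25)*3 = (2372/95)*3 = 7116/95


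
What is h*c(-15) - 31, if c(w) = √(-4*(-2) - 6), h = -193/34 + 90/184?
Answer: -31 - 8113*√2/1564 ≈ -38.336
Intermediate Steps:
h = -8113/1564 (h = -193*1/34 + 90*(1/184) = -193/34 + 45/92 = -8113/1564 ≈ -5.1873)
c(w) = √2 (c(w) = √(8 - 6) = √2)
h*c(-15) - 31 = -8113*√2/1564 - 31 = -31 - 8113*√2/1564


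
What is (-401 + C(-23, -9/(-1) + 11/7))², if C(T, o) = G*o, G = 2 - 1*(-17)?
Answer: 1962801/49 ≈ 40057.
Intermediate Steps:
G = 19 (G = 2 + 17 = 19)
C(T, o) = 19*o
(-401 + C(-23, -9/(-1) + 11/7))² = (-401 + 19*(-9/(-1) + 11/7))² = (-401 + 19*(-9*(-1) + 11*(⅐)))² = (-401 + 19*(9 + 11/7))² = (-401 + 19*(74/7))² = (-401 + 1406/7)² = (-1401/7)² = 1962801/49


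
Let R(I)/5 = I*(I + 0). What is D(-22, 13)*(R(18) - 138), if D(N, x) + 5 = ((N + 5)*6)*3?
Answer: -460902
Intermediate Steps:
D(N, x) = 85 + 18*N (D(N, x) = -5 + ((N + 5)*6)*3 = -5 + ((5 + N)*6)*3 = -5 + (30 + 6*N)*3 = -5 + (90 + 18*N) = 85 + 18*N)
R(I) = 5*I² (R(I) = 5*(I*(I + 0)) = 5*(I*I) = 5*I²)
D(-22, 13)*(R(18) - 138) = (85 + 18*(-22))*(5*18² - 138) = (85 - 396)*(5*324 - 138) = -311*(1620 - 138) = -311*1482 = -460902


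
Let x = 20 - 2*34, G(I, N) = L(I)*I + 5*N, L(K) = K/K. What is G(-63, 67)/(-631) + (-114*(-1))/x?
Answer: -14165/5048 ≈ -2.8061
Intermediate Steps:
L(K) = 1
G(I, N) = I + 5*N (G(I, N) = 1*I + 5*N = I + 5*N)
x = -48 (x = 20 - 68 = -48)
G(-63, 67)/(-631) + (-114*(-1))/x = (-63 + 5*67)/(-631) - 114*(-1)/(-48) = (-63 + 335)*(-1/631) + 114*(-1/48) = 272*(-1/631) - 19/8 = -272/631 - 19/8 = -14165/5048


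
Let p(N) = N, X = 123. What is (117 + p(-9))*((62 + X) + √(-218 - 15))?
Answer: 19980 + 108*I*√233 ≈ 19980.0 + 1648.5*I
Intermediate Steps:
(117 + p(-9))*((62 + X) + √(-218 - 15)) = (117 - 9)*((62 + 123) + √(-218 - 15)) = 108*(185 + √(-233)) = 108*(185 + I*√233) = 19980 + 108*I*√233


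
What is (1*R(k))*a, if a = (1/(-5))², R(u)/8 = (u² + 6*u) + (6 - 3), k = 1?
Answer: 16/5 ≈ 3.2000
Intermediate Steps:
R(u) = 24 + 8*u² + 48*u (R(u) = 8*((u² + 6*u) + (6 - 3)) = 8*((u² + 6*u) + 3) = 8*(3 + u² + 6*u) = 24 + 8*u² + 48*u)
a = 1/25 (a = (-⅕)² = 1/25 ≈ 0.040000)
(1*R(k))*a = (1*(24 + 8*1² + 48*1))*(1/25) = (1*(24 + 8*1 + 48))*(1/25) = (1*(24 + 8 + 48))*(1/25) = (1*80)*(1/25) = 80*(1/25) = 16/5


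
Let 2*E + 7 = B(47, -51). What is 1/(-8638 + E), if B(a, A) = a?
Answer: -1/8618 ≈ -0.00011604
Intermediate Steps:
E = 20 (E = -7/2 + (½)*47 = -7/2 + 47/2 = 20)
1/(-8638 + E) = 1/(-8638 + 20) = 1/(-8618) = -1/8618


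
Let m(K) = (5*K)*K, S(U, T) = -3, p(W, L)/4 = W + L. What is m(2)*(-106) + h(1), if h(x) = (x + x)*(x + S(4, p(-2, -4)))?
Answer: -2124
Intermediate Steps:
p(W, L) = 4*L + 4*W (p(W, L) = 4*(W + L) = 4*(L + W) = 4*L + 4*W)
m(K) = 5*K²
h(x) = 2*x*(-3 + x) (h(x) = (x + x)*(x - 3) = (2*x)*(-3 + x) = 2*x*(-3 + x))
m(2)*(-106) + h(1) = (5*2²)*(-106) + 2*1*(-3 + 1) = (5*4)*(-106) + 2*1*(-2) = 20*(-106) - 4 = -2120 - 4 = -2124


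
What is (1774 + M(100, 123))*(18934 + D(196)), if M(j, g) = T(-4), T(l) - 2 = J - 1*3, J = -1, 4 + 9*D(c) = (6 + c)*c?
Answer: 124036456/3 ≈ 4.1345e+7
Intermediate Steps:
D(c) = -4/9 + c*(6 + c)/9 (D(c) = -4/9 + ((6 + c)*c)/9 = -4/9 + (c*(6 + c))/9 = -4/9 + c*(6 + c)/9)
T(l) = -2 (T(l) = 2 + (-1 - 1*3) = 2 + (-1 - 3) = 2 - 4 = -2)
M(j, g) = -2
(1774 + M(100, 123))*(18934 + D(196)) = (1774 - 2)*(18934 + (-4/9 + (1/9)*196**2 + (2/3)*196)) = 1772*(18934 + (-4/9 + (1/9)*38416 + 392/3)) = 1772*(18934 + (-4/9 + 38416/9 + 392/3)) = 1772*(18934 + 13196/3) = 1772*(69998/3) = 124036456/3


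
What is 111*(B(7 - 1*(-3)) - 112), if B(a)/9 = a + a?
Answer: 7548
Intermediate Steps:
B(a) = 18*a (B(a) = 9*(a + a) = 9*(2*a) = 18*a)
111*(B(7 - 1*(-3)) - 112) = 111*(18*(7 - 1*(-3)) - 112) = 111*(18*(7 + 3) - 112) = 111*(18*10 - 112) = 111*(180 - 112) = 111*68 = 7548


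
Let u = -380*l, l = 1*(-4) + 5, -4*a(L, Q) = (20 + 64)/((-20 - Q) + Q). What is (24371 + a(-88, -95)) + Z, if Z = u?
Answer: 479841/20 ≈ 23992.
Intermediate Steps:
a(L, Q) = 21/20 (a(L, Q) = -(20 + 64)/(4*((-20 - Q) + Q)) = -21/(-20) = -21*(-1)/20 = -¼*(-21/5) = 21/20)
l = 1 (l = -4 + 5 = 1)
u = -380 (u = -380*1 = -380)
Z = -380
(24371 + a(-88, -95)) + Z = (24371 + 21/20) - 380 = 487441/20 - 380 = 479841/20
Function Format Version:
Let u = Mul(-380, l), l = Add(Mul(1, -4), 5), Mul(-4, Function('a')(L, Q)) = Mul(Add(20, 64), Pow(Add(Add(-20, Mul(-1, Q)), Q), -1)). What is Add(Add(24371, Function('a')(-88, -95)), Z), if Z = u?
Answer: Rational(479841, 20) ≈ 23992.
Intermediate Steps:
Function('a')(L, Q) = Rational(21, 20) (Function('a')(L, Q) = Mul(Rational(-1, 4), Mul(Add(20, 64), Pow(Add(Add(-20, Mul(-1, Q)), Q), -1))) = Mul(Rational(-1, 4), Mul(84, Pow(-20, -1))) = Mul(Rational(-1, 4), Mul(84, Rational(-1, 20))) = Mul(Rational(-1, 4), Rational(-21, 5)) = Rational(21, 20))
l = 1 (l = Add(-4, 5) = 1)
u = -380 (u = Mul(-380, 1) = -380)
Z = -380
Add(Add(24371, Function('a')(-88, -95)), Z) = Add(Add(24371, Rational(21, 20)), -380) = Add(Rational(487441, 20), -380) = Rational(479841, 20)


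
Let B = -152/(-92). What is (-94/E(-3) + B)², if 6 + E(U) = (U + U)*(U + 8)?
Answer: 3115225/171396 ≈ 18.176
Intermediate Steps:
B = 38/23 (B = -152*(-1/92) = 38/23 ≈ 1.6522)
E(U) = -6 + 2*U*(8 + U) (E(U) = -6 + (U + U)*(U + 8) = -6 + (2*U)*(8 + U) = -6 + 2*U*(8 + U))
(-94/E(-3) + B)² = (-94/(-6 + 2*(-3)² + 16*(-3)) + 38/23)² = (-94/(-6 + 2*9 - 48) + 38/23)² = (-94/(-6 + 18 - 48) + 38/23)² = (-94/(-36) + 38/23)² = (-94*(-1/36) + 38/23)² = (47/18 + 38/23)² = (1765/414)² = 3115225/171396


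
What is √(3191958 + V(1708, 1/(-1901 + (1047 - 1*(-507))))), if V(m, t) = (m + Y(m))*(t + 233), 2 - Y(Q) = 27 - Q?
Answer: 112*√38223438/347 ≈ 1995.5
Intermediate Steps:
Y(Q) = -25 + Q (Y(Q) = 2 - (27 - Q) = 2 + (-27 + Q) = -25 + Q)
V(m, t) = (-25 + 2*m)*(233 + t) (V(m, t) = (m + (-25 + m))*(t + 233) = (-25 + 2*m)*(233 + t))
√(3191958 + V(1708, 1/(-1901 + (1047 - 1*(-507))))) = √(3191958 + (-5825 + 466*1708 + 1708/(-1901 + (1047 - 1*(-507))) + (-25 + 1708)/(-1901 + (1047 - 1*(-507))))) = √(3191958 + (-5825 + 795928 + 1708/(-1901 + (1047 + 507)) + 1683/(-1901 + (1047 + 507)))) = √(3191958 + (-5825 + 795928 + 1708/(-1901 + 1554) + 1683/(-1901 + 1554))) = √(3191958 + (-5825 + 795928 + 1708/(-347) + 1683/(-347))) = √(3191958 + (-5825 + 795928 + 1708*(-1/347) - 1/347*1683)) = √(3191958 + (-5825 + 795928 - 1708/347 - 1683/347)) = √(3191958 + 274162350/347) = √(1381771776/347) = 112*√38223438/347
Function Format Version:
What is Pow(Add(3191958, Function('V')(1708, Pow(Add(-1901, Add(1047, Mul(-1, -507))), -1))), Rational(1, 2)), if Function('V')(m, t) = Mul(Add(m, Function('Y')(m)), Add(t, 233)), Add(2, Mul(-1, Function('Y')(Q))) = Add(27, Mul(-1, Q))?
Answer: Mul(Rational(112, 347), Pow(38223438, Rational(1, 2))) ≈ 1995.5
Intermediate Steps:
Function('Y')(Q) = Add(-25, Q) (Function('Y')(Q) = Add(2, Mul(-1, Add(27, Mul(-1, Q)))) = Add(2, Add(-27, Q)) = Add(-25, Q))
Function('V')(m, t) = Mul(Add(-25, Mul(2, m)), Add(233, t)) (Function('V')(m, t) = Mul(Add(m, Add(-25, m)), Add(t, 233)) = Mul(Add(-25, Mul(2, m)), Add(233, t)))
Pow(Add(3191958, Function('V')(1708, Pow(Add(-1901, Add(1047, Mul(-1, -507))), -1))), Rational(1, 2)) = Pow(Add(3191958, Add(-5825, Mul(466, 1708), Mul(1708, Pow(Add(-1901, Add(1047, Mul(-1, -507))), -1)), Mul(Pow(Add(-1901, Add(1047, Mul(-1, -507))), -1), Add(-25, 1708)))), Rational(1, 2)) = Pow(Add(3191958, Add(-5825, 795928, Mul(1708, Pow(Add(-1901, Add(1047, 507)), -1)), Mul(Pow(Add(-1901, Add(1047, 507)), -1), 1683))), Rational(1, 2)) = Pow(Add(3191958, Add(-5825, 795928, Mul(1708, Pow(Add(-1901, 1554), -1)), Mul(Pow(Add(-1901, 1554), -1), 1683))), Rational(1, 2)) = Pow(Add(3191958, Add(-5825, 795928, Mul(1708, Pow(-347, -1)), Mul(Pow(-347, -1), 1683))), Rational(1, 2)) = Pow(Add(3191958, Add(-5825, 795928, Mul(1708, Rational(-1, 347)), Mul(Rational(-1, 347), 1683))), Rational(1, 2)) = Pow(Add(3191958, Add(-5825, 795928, Rational(-1708, 347), Rational(-1683, 347))), Rational(1, 2)) = Pow(Add(3191958, Rational(274162350, 347)), Rational(1, 2)) = Pow(Rational(1381771776, 347), Rational(1, 2)) = Mul(Rational(112, 347), Pow(38223438, Rational(1, 2)))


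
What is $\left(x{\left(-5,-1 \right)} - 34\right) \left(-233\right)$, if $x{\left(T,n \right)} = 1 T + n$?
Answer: $9320$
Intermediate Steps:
$x{\left(T,n \right)} = T + n$
$\left(x{\left(-5,-1 \right)} - 34\right) \left(-233\right) = \left(\left(-5 - 1\right) - 34\right) \left(-233\right) = \left(-6 - 34\right) \left(-233\right) = \left(-40\right) \left(-233\right) = 9320$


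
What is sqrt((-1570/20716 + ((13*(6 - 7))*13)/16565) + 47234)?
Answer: sqrt(1390556464642355911310)/171580270 ≈ 217.33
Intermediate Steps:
sqrt((-1570/20716 + ((13*(6 - 7))*13)/16565) + 47234) = sqrt((-1570*1/20716 + ((13*(-1))*13)*(1/16565)) + 47234) = sqrt((-785/10358 - 13*13*(1/16565)) + 47234) = sqrt((-785/10358 - 169*1/16565) + 47234) = sqrt((-785/10358 - 169/16565) + 47234) = sqrt(-14754027/171580270 + 47234) = sqrt(8104407719153/171580270) = sqrt(1390556464642355911310)/171580270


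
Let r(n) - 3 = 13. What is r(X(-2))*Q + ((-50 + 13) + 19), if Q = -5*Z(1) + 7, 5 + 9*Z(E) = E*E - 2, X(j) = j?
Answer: 442/3 ≈ 147.33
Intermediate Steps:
r(n) = 16 (r(n) = 3 + 13 = 16)
Z(E) = -7/9 + E**2/9 (Z(E) = -5/9 + (E*E - 2)/9 = -5/9 + (E**2 - 2)/9 = -5/9 + (-2 + E**2)/9 = -5/9 + (-2/9 + E**2/9) = -7/9 + E**2/9)
Q = 31/3 (Q = -5*(-7/9 + (1/9)*1**2) + 7 = -5*(-7/9 + (1/9)*1) + 7 = -5*(-7/9 + 1/9) + 7 = -5*(-2/3) + 7 = 10/3 + 7 = 31/3 ≈ 10.333)
r(X(-2))*Q + ((-50 + 13) + 19) = 16*(31/3) + ((-50 + 13) + 19) = 496/3 + (-37 + 19) = 496/3 - 18 = 442/3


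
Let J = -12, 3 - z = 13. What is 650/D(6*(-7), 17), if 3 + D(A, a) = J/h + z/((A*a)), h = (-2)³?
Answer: -464100/1061 ≈ -437.42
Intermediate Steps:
z = -10 (z = 3 - 1*13 = 3 - 13 = -10)
h = -8
D(A, a) = -3/2 - 10/(A*a) (D(A, a) = -3 + (-12/(-8) - 10*1/(A*a)) = -3 + (-12*(-⅛) - 10/(A*a)) = -3 + (3/2 - 10/(A*a)) = -3/2 - 10/(A*a))
650/D(6*(-7), 17) = 650/(-3/2 - 10/(6*(-7)*17)) = 650/(-3/2 - 10*1/17/(-42)) = 650/(-3/2 - 10*(-1/42)*1/17) = 650/(-3/2 + 5/357) = 650/(-1061/714) = 650*(-714/1061) = -464100/1061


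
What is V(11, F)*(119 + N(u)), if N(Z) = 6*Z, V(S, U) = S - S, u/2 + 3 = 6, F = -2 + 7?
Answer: 0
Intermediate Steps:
F = 5
u = 6 (u = -6 + 2*6 = -6 + 12 = 6)
V(S, U) = 0
V(11, F)*(119 + N(u)) = 0*(119 + 6*6) = 0*(119 + 36) = 0*155 = 0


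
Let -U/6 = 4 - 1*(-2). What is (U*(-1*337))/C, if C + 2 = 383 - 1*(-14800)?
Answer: 12132/15181 ≈ 0.79916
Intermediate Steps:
U = -36 (U = -6*(4 - 1*(-2)) = -6*(4 + 2) = -6*6 = -36)
C = 15181 (C = -2 + (383 - 1*(-14800)) = -2 + (383 + 14800) = -2 + 15183 = 15181)
(U*(-1*337))/C = -(-36)*337/15181 = -36*(-337)*(1/15181) = 12132*(1/15181) = 12132/15181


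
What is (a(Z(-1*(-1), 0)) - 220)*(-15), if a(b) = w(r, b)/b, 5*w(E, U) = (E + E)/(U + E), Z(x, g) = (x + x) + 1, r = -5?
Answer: 3295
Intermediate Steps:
Z(x, g) = 1 + 2*x (Z(x, g) = 2*x + 1 = 1 + 2*x)
w(E, U) = 2*E/(5*(E + U)) (w(E, U) = ((E + E)/(U + E))/5 = ((2*E)/(E + U))/5 = (2*E/(E + U))/5 = 2*E/(5*(E + U)))
a(b) = -2/(b*(-5 + b)) (a(b) = ((⅖)*(-5)/(-5 + b))/b = (-2/(-5 + b))/b = -2/(b*(-5 + b)))
(a(Z(-1*(-1), 0)) - 220)*(-15) = (-2/((1 + 2*(-1*(-1)))*(-5 + (1 + 2*(-1*(-1))))) - 220)*(-15) = (-2/((1 + 2*1)*(-5 + (1 + 2*1))) - 220)*(-15) = (-2/((1 + 2)*(-5 + (1 + 2))) - 220)*(-15) = (-2/(3*(-5 + 3)) - 220)*(-15) = (-2*⅓/(-2) - 220)*(-15) = (-2*⅓*(-½) - 220)*(-15) = (⅓ - 220)*(-15) = -659/3*(-15) = 3295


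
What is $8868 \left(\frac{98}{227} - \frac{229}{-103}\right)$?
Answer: $\frac{550498836}{23381} \approx 23545.0$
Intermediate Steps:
$8868 \left(\frac{98}{227} - \frac{229}{-103}\right) = 8868 \left(98 \cdot \frac{1}{227} - - \frac{229}{103}\right) = 8868 \left(\frac{98}{227} + \frac{229}{103}\right) = 8868 \cdot \frac{62077}{23381} = \frac{550498836}{23381}$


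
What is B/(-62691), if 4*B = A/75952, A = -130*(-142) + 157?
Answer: -18617/19046027328 ≈ -9.7747e-7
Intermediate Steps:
A = 18617 (A = 18460 + 157 = 18617)
B = 18617/303808 (B = (18617/75952)/4 = (18617*(1/75952))/4 = (1/4)*(18617/75952) = 18617/303808 ≈ 0.061279)
B/(-62691) = (18617/303808)/(-62691) = (18617/303808)*(-1/62691) = -18617/19046027328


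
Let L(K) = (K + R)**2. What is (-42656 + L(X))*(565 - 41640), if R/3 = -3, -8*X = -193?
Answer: 111532713725/64 ≈ 1.7427e+9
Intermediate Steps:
X = 193/8 (X = -1/8*(-193) = 193/8 ≈ 24.125)
R = -9 (R = 3*(-3) = -9)
L(K) = (-9 + K)**2 (L(K) = (K - 9)**2 = (-9 + K)**2)
(-42656 + L(X))*(565 - 41640) = (-42656 + (-9 + 193/8)**2)*(565 - 41640) = (-42656 + (121/8)**2)*(-41075) = (-42656 + 14641/64)*(-41075) = -2715343/64*(-41075) = 111532713725/64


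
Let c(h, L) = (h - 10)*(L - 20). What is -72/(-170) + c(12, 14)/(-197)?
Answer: 8112/16745 ≈ 0.48444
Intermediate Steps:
c(h, L) = (-20 + L)*(-10 + h) (c(h, L) = (-10 + h)*(-20 + L) = (-20 + L)*(-10 + h))
-72/(-170) + c(12, 14)/(-197) = -72/(-170) + (200 - 20*12 - 10*14 + 14*12)/(-197) = -72*(-1/170) + (200 - 240 - 140 + 168)*(-1/197) = 36/85 - 12*(-1/197) = 36/85 + 12/197 = 8112/16745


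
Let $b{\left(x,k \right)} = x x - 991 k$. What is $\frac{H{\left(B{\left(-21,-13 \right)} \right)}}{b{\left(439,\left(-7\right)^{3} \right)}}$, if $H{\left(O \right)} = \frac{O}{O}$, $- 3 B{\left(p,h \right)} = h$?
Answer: $\frac{1}{532634} \approx 1.8775 \cdot 10^{-6}$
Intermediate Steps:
$B{\left(p,h \right)} = - \frac{h}{3}$
$b{\left(x,k \right)} = x^{2} - 991 k$
$H{\left(O \right)} = 1$
$\frac{H{\left(B{\left(-21,-13 \right)} \right)}}{b{\left(439,\left(-7\right)^{3} \right)}} = 1 \frac{1}{439^{2} - 991 \left(-7\right)^{3}} = 1 \frac{1}{192721 - -339913} = 1 \frac{1}{192721 + 339913} = 1 \cdot \frac{1}{532634} = \frac{1}{532634}$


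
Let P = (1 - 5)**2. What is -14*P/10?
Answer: -112/5 ≈ -22.400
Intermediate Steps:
P = 16 (P = (-4)**2 = 16)
-14*P/10 = -14*16/10 = -224*1/10 = -112/5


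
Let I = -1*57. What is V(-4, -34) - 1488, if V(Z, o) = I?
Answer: -1545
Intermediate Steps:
I = -57
V(Z, o) = -57
V(-4, -34) - 1488 = -57 - 1488 = -1545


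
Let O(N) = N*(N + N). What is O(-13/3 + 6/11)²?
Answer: 976562500/1185921 ≈ 823.46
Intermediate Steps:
O(N) = 2*N² (O(N) = N*(2*N) = 2*N²)
O(-13/3 + 6/11)² = (2*(-13/3 + 6/11)²)² = (2*(-125/33)²)² = (2*(15625/1089))² = (31250/1089)² = 976562500/1185921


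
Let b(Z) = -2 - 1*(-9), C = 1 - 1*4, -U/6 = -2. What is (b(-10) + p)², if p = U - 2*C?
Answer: 625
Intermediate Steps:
U = 12 (U = -6*(-2) = 12)
C = -3 (C = 1 - 4 = -3)
b(Z) = 7 (b(Z) = -2 + 9 = 7)
p = 18 (p = 12 - 2*(-3) = 12 + 6 = 18)
(b(-10) + p)² = (7 + 18)² = 25² = 625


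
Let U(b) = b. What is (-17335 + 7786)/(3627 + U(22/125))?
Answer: -1193625/453397 ≈ -2.6326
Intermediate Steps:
(-17335 + 7786)/(3627 + U(22/125)) = (-17335 + 7786)/(3627 + 22/125) = -9549/(3627 + 22*(1/125)) = -9549/(3627 + 22/125) = -9549/453397/125 = -9549*125/453397 = -1193625/453397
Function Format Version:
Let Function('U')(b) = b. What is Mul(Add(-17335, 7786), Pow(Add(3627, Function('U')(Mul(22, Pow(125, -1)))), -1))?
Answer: Rational(-1193625, 453397) ≈ -2.6326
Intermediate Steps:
Mul(Add(-17335, 7786), Pow(Add(3627, Function('U')(Mul(22, Pow(125, -1)))), -1)) = Mul(Add(-17335, 7786), Pow(Add(3627, Mul(22, Pow(125, -1))), -1)) = Mul(-9549, Pow(Add(3627, Mul(22, Rational(1, 125))), -1)) = Mul(-9549, Pow(Add(3627, Rational(22, 125)), -1)) = Mul(-9549, Pow(Rational(453397, 125), -1)) = Mul(-9549, Rational(125, 453397)) = Rational(-1193625, 453397)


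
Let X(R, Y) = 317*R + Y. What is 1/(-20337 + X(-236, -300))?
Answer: -1/95449 ≈ -1.0477e-5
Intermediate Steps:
X(R, Y) = Y + 317*R
1/(-20337 + X(-236, -300)) = 1/(-20337 + (-300 + 317*(-236))) = 1/(-20337 + (-300 - 74812)) = 1/(-20337 - 75112) = 1/(-95449) = -1/95449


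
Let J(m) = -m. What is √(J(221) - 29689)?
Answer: I*√29910 ≈ 172.95*I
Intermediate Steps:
√(J(221) - 29689) = √(-1*221 - 29689) = √(-221 - 29689) = √(-29910) = I*√29910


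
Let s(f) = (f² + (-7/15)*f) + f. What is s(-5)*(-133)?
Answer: -8911/3 ≈ -2970.3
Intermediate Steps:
s(f) = f² + 8*f/15 (s(f) = (f² + (-7*1/15)*f) + f = (f² - 7*f/15) + f = f² + 8*f/15)
s(-5)*(-133) = ((1/15)*(-5)*(8 + 15*(-5)))*(-133) = ((1/15)*(-5)*(8 - 75))*(-133) = ((1/15)*(-5)*(-67))*(-133) = (67/3)*(-133) = -8911/3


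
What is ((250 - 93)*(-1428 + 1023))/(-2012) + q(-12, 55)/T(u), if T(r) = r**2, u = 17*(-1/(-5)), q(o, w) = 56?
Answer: 21192865/581468 ≈ 36.447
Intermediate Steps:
u = 17/5 (u = 17*(-1*(-1/5)) = 17*(1/5) = 17/5 ≈ 3.4000)
((250 - 93)*(-1428 + 1023))/(-2012) + q(-12, 55)/T(u) = ((250 - 93)*(-1428 + 1023))/(-2012) + 56/((17/5)**2) = (157*(-405))*(-1/2012) + 56/(289/25) = -63585*(-1/2012) + 56*(25/289) = 63585/2012 + 1400/289 = 21192865/581468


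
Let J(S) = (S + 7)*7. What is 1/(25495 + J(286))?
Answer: 1/27546 ≈ 3.6303e-5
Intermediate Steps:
J(S) = 49 + 7*S (J(S) = (7 + S)*7 = 49 + 7*S)
1/(25495 + J(286)) = 1/(25495 + (49 + 7*286)) = 1/(25495 + (49 + 2002)) = 1/(25495 + 2051) = 1/27546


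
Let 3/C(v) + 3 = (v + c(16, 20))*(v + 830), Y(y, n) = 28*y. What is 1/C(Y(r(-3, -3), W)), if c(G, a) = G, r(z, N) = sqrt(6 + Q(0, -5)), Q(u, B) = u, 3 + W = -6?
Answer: 17981/3 + 7896*sqrt(6) ≈ 25335.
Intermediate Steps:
W = -9 (W = -3 - 6 = -9)
r(z, N) = sqrt(6) (r(z, N) = sqrt(6 + 0) = sqrt(6))
C(v) = 3/(-3 + (16 + v)*(830 + v)) (C(v) = 3/(-3 + (v + 16)*(v + 830)) = 3/(-3 + (16 + v)*(830 + v)))
1/C(Y(r(-3, -3), W)) = 1/(3/(13277 + (28*sqrt(6))**2 + 846*(28*sqrt(6)))) = 1/(3/(13277 + 4704 + 23688*sqrt(6))) = 1/(3/(17981 + 23688*sqrt(6))) = 17981/3 + 7896*sqrt(6)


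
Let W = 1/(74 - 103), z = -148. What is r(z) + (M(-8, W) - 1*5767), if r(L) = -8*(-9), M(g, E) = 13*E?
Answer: -165168/29 ≈ -5695.4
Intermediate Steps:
W = -1/29 (W = 1/(-29) = -1/29 ≈ -0.034483)
r(L) = 72
r(z) + (M(-8, W) - 1*5767) = 72 + (13*(-1/29) - 1*5767) = 72 + (-13/29 - 5767) = 72 - 167256/29 = -165168/29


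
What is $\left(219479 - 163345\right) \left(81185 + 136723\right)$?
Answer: $12232047672$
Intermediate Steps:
$\left(219479 - 163345\right) \left(81185 + 136723\right) = 56134 \cdot 217908 = 12232047672$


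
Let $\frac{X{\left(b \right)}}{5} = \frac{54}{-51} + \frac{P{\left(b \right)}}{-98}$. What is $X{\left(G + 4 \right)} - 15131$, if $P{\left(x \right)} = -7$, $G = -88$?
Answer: $- \frac{3602353}{238} \approx -15136.0$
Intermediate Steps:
$X{\left(b \right)} = - \frac{1175}{238}$ ($X{\left(b \right)} = 5 \left(\frac{54}{-51} - \frac{7}{-98}\right) = 5 \left(54 \left(- \frac{1}{51}\right) - - \frac{1}{14}\right) = 5 \left(- \frac{18}{17} + \frac{1}{14}\right) = 5 \left(- \frac{235}{238}\right) = - \frac{1175}{238}$)
$X{\left(G + 4 \right)} - 15131 = - \frac{1175}{238} - 15131 = - \frac{3602353}{238}$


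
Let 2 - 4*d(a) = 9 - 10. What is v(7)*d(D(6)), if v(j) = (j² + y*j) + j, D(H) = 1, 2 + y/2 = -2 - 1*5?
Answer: -105/2 ≈ -52.500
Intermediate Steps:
y = -18 (y = -4 + 2*(-2 - 1*5) = -4 + 2*(-2 - 5) = -4 + 2*(-7) = -4 - 14 = -18)
d(a) = ¾ (d(a) = ½ - (9 - 10)/4 = ½ - ¼*(-1) = ½ + ¼ = ¾)
v(j) = j² - 17*j (v(j) = (j² - 18*j) + j = j² - 17*j)
v(7)*d(D(6)) = (7*(-17 + 7))*(¾) = (7*(-10))*(¾) = -70*¾ = -105/2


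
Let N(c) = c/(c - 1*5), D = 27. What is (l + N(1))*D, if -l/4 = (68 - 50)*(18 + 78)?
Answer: -746523/4 ≈ -1.8663e+5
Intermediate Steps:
l = -6912 (l = -4*(68 - 50)*(18 + 78) = -72*96 = -4*1728 = -6912)
N(c) = c/(-5 + c) (N(c) = c/(c - 5) = c/(-5 + c))
(l + N(1))*D = (-6912 + 1/(-5 + 1))*27 = (-6912 + 1/(-4))*27 = (-6912 + 1*(-¼))*27 = (-6912 - ¼)*27 = -27649/4*27 = -746523/4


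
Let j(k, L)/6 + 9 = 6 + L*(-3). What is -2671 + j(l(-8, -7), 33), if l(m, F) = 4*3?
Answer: -3283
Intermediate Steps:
l(m, F) = 12
j(k, L) = -18 - 18*L (j(k, L) = -54 + 6*(6 + L*(-3)) = -54 + 6*(6 - 3*L) = -54 + (36 - 18*L) = -18 - 18*L)
-2671 + j(l(-8, -7), 33) = -2671 + (-18 - 18*33) = -2671 + (-18 - 594) = -2671 - 612 = -3283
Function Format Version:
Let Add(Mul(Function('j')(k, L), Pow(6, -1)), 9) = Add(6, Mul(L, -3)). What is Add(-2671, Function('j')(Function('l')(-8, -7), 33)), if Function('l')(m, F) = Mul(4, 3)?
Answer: -3283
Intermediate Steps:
Function('l')(m, F) = 12
Function('j')(k, L) = Add(-18, Mul(-18, L)) (Function('j')(k, L) = Add(-54, Mul(6, Add(6, Mul(L, -3)))) = Add(-54, Mul(6, Add(6, Mul(-3, L)))) = Add(-54, Add(36, Mul(-18, L))) = Add(-18, Mul(-18, L)))
Add(-2671, Function('j')(Function('l')(-8, -7), 33)) = Add(-2671, Add(-18, Mul(-18, 33))) = Add(-2671, Add(-18, -594)) = Add(-2671, -612) = -3283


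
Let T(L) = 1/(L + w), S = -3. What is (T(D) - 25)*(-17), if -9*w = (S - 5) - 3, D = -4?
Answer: 10778/25 ≈ 431.12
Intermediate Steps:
w = 11/9 (w = -((-3 - 5) - 3)/9 = -(-8 - 3)/9 = -⅑*(-11) = 11/9 ≈ 1.2222)
T(L) = 1/(11/9 + L) (T(L) = 1/(L + 11/9) = 1/(11/9 + L))
(T(D) - 25)*(-17) = (9/(11 + 9*(-4)) - 25)*(-17) = (9/(11 - 36) - 25)*(-17) = (9/(-25) - 25)*(-17) = (9*(-1/25) - 25)*(-17) = (-9/25 - 25)*(-17) = -634/25*(-17) = 10778/25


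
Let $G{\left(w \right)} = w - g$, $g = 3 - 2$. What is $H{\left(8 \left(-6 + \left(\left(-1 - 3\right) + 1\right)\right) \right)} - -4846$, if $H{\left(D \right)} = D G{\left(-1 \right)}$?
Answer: $4990$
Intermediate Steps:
$g = 1$ ($g = 3 - 2 = 1$)
$G{\left(w \right)} = -1 + w$ ($G{\left(w \right)} = w - 1 = -1 + w$)
$H{\left(D \right)} = - 2 D$ ($H{\left(D \right)} = D \left(-1 - 1\right) = D \left(-2\right) = - 2 D$)
$H{\left(8 \left(-6 + \left(\left(-1 - 3\right) + 1\right)\right) \right)} - -4846 = - 2 \cdot 8 \left(-6 + \left(\left(-1 - 3\right) + 1\right)\right) - -4846 = - 2 \cdot 8 \left(-6 + \left(-4 + 1\right)\right) + 4846 = - 2 \cdot 8 \left(-6 - 3\right) + 4846 = - 2 \cdot 8 \left(-9\right) + 4846 = \left(-2\right) \left(-72\right) + 4846 = 144 + 4846 = 4990$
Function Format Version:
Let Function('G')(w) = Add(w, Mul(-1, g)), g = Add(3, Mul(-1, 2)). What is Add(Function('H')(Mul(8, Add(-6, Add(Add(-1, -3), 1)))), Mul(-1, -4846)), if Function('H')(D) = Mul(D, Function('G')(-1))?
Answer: 4990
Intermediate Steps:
g = 1 (g = Add(3, -2) = 1)
Function('G')(w) = Add(-1, w) (Function('G')(w) = Add(w, Mul(-1, 1)) = Add(w, -1) = Add(-1, w))
Function('H')(D) = Mul(-2, D) (Function('H')(D) = Mul(D, Add(-1, -1)) = Mul(D, -2) = Mul(-2, D))
Add(Function('H')(Mul(8, Add(-6, Add(Add(-1, -3), 1)))), Mul(-1, -4846)) = Add(Mul(-2, Mul(8, Add(-6, Add(Add(-1, -3), 1)))), Mul(-1, -4846)) = Add(Mul(-2, Mul(8, Add(-6, Add(-4, 1)))), 4846) = Add(Mul(-2, Mul(8, Add(-6, -3))), 4846) = Add(Mul(-2, Mul(8, -9)), 4846) = Add(Mul(-2, -72), 4846) = Add(144, 4846) = 4990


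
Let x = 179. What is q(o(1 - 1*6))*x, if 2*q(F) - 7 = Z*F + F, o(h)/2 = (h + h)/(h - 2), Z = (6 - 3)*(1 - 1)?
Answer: 12351/14 ≈ 882.21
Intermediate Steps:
Z = 0 (Z = 3*0 = 0)
o(h) = 4*h/(-2 + h) (o(h) = 2*((h + h)/(h - 2)) = 2*((2*h)/(-2 + h)) = 2*(2*h/(-2 + h)) = 4*h/(-2 + h))
q(F) = 7/2 + F/2 (q(F) = 7/2 + (0*F + F)/2 = 7/2 + (0 + F)/2 = 7/2 + F/2)
q(o(1 - 1*6))*x = (7/2 + (4*(1 - 1*6)/(-2 + (1 - 1*6)))/2)*179 = (7/2 + (4*(1 - 6)/(-2 + (1 - 6)))/2)*179 = (7/2 + (4*(-5)/(-2 - 5))/2)*179 = (7/2 + (4*(-5)/(-7))/2)*179 = (7/2 + (4*(-5)*(-1/7))/2)*179 = (7/2 + (1/2)*(20/7))*179 = (7/2 + 10/7)*179 = (69/14)*179 = 12351/14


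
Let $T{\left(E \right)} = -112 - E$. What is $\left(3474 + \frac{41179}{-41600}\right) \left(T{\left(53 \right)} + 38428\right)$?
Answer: $\frac{5528131907123}{41600} \approx 1.3289 \cdot 10^{8}$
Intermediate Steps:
$\left(3474 + \frac{41179}{-41600}\right) \left(T{\left(53 \right)} + 38428\right) = \left(3474 + \frac{41179}{-41600}\right) \left(\left(-112 - 53\right) + 38428\right) = \left(3474 + 41179 \left(- \frac{1}{41600}\right)\right) \left(\left(-112 - 53\right) + 38428\right) = \left(3474 - \frac{41179}{41600}\right) \left(-165 + 38428\right) = \frac{144477221}{41600} \cdot 38263 = \frac{5528131907123}{41600}$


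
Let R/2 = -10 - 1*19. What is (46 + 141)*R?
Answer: -10846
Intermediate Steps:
R = -58 (R = 2*(-10 - 1*19) = 2*(-10 - 19) = 2*(-29) = -58)
(46 + 141)*R = (46 + 141)*(-58) = 187*(-58) = -10846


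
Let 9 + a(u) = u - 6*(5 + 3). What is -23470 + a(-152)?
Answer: -23679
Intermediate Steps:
a(u) = -57 + u (a(u) = -9 + (u - 6*(5 + 3)) = -9 + (u - 6*8) = -9 + (u - 1*48) = -9 + (u - 48) = -9 + (-48 + u) = -57 + u)
-23470 + a(-152) = -23470 + (-57 - 152) = -23470 - 209 = -23679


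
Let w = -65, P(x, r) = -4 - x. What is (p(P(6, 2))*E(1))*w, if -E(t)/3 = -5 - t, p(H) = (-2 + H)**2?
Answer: -168480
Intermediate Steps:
E(t) = 15 + 3*t (E(t) = -3*(-5 - t) = 15 + 3*t)
(p(P(6, 2))*E(1))*w = ((-2 + (-4 - 1*6))**2*(15 + 3*1))*(-65) = ((-2 + (-4 - 6))**2*(15 + 3))*(-65) = ((-2 - 10)**2*18)*(-65) = ((-12)**2*18)*(-65) = (144*18)*(-65) = 2592*(-65) = -168480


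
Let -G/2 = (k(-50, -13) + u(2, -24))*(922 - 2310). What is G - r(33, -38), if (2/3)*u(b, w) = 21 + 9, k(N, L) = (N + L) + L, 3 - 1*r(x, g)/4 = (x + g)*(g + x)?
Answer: -85968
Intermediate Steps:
r(x, g) = 12 - 4*(g + x)² (r(x, g) = 12 - 4*(x + g)*(g + x) = 12 - 4*(g + x)*(g + x) = 12 - 4*(g + x)²)
k(N, L) = N + 2*L (k(N, L) = (L + N) + L = N + 2*L)
u(b, w) = 45 (u(b, w) = 3*(21 + 9)/2 = (3/2)*30 = 45)
G = -86056 (G = -2*((-50 + 2*(-13)) + 45)*(922 - 2310) = -2*((-50 - 26) + 45)*(-1388) = -2*(-76 + 45)*(-1388) = -(-62)*(-1388) = -2*43028 = -86056)
G - r(33, -38) = -86056 - (12 - 4*(-38 + 33)²) = -86056 - (12 - 4*(-5)²) = -86056 - (12 - 4*25) = -86056 - (12 - 100) = -86056 - 1*(-88) = -86056 + 88 = -85968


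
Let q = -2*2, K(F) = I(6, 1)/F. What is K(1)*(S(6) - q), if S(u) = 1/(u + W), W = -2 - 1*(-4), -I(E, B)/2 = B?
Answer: -33/4 ≈ -8.2500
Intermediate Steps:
I(E, B) = -2*B
W = 2 (W = -2 + 4 = 2)
K(F) = -2/F (K(F) = (-2*1)/F = -2/F)
q = -4
S(u) = 1/(2 + u) (S(u) = 1/(u + 2) = 1/(2 + u))
K(1)*(S(6) - q) = (-2/1)*(1/(2 + 6) - 1*(-4)) = (-2*1)*(1/8 + 4) = -2*(⅛ + 4) = -2*33/8 = -33/4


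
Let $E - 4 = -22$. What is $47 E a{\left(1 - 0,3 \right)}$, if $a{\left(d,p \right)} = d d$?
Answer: $-846$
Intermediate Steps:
$E = -18$ ($E = 4 - 22 = -18$)
$a{\left(d,p \right)} = d^{2}$
$47 E a{\left(1 - 0,3 \right)} = 47 \left(-18\right) \left(1 - 0\right)^{2} = - 846 \left(1 + 0\right)^{2} = - 846 \cdot 1^{2} = \left(-846\right) 1 = -846$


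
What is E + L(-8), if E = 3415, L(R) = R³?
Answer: 2903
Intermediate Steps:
E + L(-8) = 3415 + (-8)³ = 3415 - 512 = 2903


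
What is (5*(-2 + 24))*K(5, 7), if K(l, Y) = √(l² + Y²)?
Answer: 110*√74 ≈ 946.26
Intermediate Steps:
K(l, Y) = √(Y² + l²)
(5*(-2 + 24))*K(5, 7) = (5*(-2 + 24))*√(7² + 5²) = (5*22)*√(49 + 25) = 110*√74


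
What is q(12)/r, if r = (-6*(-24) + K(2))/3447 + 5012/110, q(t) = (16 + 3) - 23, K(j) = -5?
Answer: -758340/8645827 ≈ -0.087712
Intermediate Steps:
q(t) = -4 (q(t) = 19 - 23 = -4)
r = 8645827/189585 (r = (-6*(-24) - 5)/3447 + 5012/110 = (144 - 5)*(1/3447) + 5012*(1/110) = 139*(1/3447) + 2506/55 = 139/3447 + 2506/55 = 8645827/189585 ≈ 45.604)
q(12)/r = -4/8645827/189585 = -4*189585/8645827 = -758340/8645827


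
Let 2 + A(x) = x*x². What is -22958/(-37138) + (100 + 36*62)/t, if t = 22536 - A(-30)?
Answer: 9870155/14836631 ≈ 0.66526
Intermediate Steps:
A(x) = -2 + x³ (A(x) = -2 + x*x² = -2 + x³)
t = 49538 (t = 22536 - (-2 + (-30)³) = 22536 - (-2 - 27000) = 22536 - 1*(-27002) = 22536 + 27002 = 49538)
-22958/(-37138) + (100 + 36*62)/t = -22958/(-37138) + (100 + 36*62)/49538 = -22958*(-1/37138) + (100 + 2232)*(1/49538) = 11479/18569 + 2332*(1/49538) = 11479/18569 + 1166/24769 = 9870155/14836631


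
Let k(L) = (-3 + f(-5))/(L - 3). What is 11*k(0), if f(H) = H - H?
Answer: 11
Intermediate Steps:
f(H) = 0
k(L) = -3/(-3 + L) (k(L) = (-3 + 0)/(L - 3) = -3/(-3 + L))
11*k(0) = 11*(-3/(-3 + 0)) = 11*(-3/(-3)) = 11*(-3*(-1/3)) = 11*1 = 11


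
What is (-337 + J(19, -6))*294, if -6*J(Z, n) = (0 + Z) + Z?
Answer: -100940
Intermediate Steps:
J(Z, n) = -Z/3 (J(Z, n) = -((0 + Z) + Z)/6 = -(Z + Z)/6 = -Z/3)
(-337 + J(19, -6))*294 = (-337 - 1/3*19)*294 = (-337 - 19/3)*294 = -1030/3*294 = -100940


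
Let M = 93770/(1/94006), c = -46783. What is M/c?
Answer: -801358420/4253 ≈ -1.8842e+5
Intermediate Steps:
M = 8814942620 (M = 93770/(1/94006) = 93770*94006 = 8814942620)
M/c = 8814942620/(-46783) = 8814942620*(-1/46783) = -801358420/4253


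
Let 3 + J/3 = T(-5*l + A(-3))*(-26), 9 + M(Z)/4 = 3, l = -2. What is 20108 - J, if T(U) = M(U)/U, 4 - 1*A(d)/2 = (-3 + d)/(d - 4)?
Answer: 380039/19 ≈ 20002.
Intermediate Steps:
A(d) = 8 - 2*(-3 + d)/(-4 + d) (A(d) = 8 - 2*(-3 + d)/(d - 4) = 8 - 2*(-3 + d)/(-4 + d))
M(Z) = -24 (M(Z) = -36 + 4*3 = -36 + 12 = -24)
T(U) = -24/U
J = 2013/19 (J = -9 + 3*(-24/(-5*(-2) + 2*(-13 + 3*(-3))/(-4 - 3))*(-26)) = -9 + 3*(-24/(10 + 2*(-13 - 9)/(-7))*(-26)) = -9 + 3*(-24/(10 + 2*(-⅐)*(-22))*(-26)) = -9 + 3*(-24/(10 + 44/7)*(-26)) = -9 + 3*(-24/114/7*(-26)) = -9 + 3*(-24*7/114*(-26)) = -9 + 3*(-28/19*(-26)) = -9 + 3*(728/19) = -9 + 2184/19 = 2013/19 ≈ 105.95)
20108 - J = 20108 - 1*2013/19 = 20108 - 2013/19 = 380039/19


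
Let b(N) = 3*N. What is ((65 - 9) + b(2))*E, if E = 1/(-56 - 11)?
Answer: -62/67 ≈ -0.92537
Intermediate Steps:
E = -1/67 (E = 1/(-67) = -1/67 ≈ -0.014925)
((65 - 9) + b(2))*E = ((65 - 9) + 3*2)*(-1/67) = (56 + 6)*(-1/67) = 62*(-1/67) = -62/67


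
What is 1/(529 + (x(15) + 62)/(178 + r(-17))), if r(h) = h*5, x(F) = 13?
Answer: 31/16424 ≈ 0.0018875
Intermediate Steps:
r(h) = 5*h
1/(529 + (x(15) + 62)/(178 + r(-17))) = 1/(529 + (13 + 62)/(178 + 5*(-17))) = 1/(529 + 75/(178 - 85)) = 1/(529 + 75/93) = 1/(529 + 75*(1/93)) = 1/(529 + 25/31) = 1/(16424/31) = 31/16424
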